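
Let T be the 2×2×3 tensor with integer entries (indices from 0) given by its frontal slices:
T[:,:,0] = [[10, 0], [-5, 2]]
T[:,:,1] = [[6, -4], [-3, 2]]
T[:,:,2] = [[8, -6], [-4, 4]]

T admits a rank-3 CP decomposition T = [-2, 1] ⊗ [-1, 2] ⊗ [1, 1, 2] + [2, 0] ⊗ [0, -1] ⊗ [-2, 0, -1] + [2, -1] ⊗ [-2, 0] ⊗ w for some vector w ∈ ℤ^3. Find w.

Subtract the known terms from T to get the rank-1 residual R = [2, -1] ⊗ [-2, 0] ⊗ w, so R[i,j,k] = a[i]·b[j]·w[k]. Pick indices with nonzero a[0]·b[0] = (2)·(-2) = -4. Only the fibre through (0,0,·) is needed: R[0,0,:] = T[0,0,:] − Σₗ aₗ[0]bₗ[0]cₗ = [10, 6, 8] − (-2)·(-1)·[1, 1, 2] − (2)·(0)·[-2, 0, -1] = [8, 4, 4]. Then w[k] = R[0,0,k] / -4 for each k, giving w = [8, 4, 4] / -4 = [-2, -1, -1].

w = [-2, -1, -1]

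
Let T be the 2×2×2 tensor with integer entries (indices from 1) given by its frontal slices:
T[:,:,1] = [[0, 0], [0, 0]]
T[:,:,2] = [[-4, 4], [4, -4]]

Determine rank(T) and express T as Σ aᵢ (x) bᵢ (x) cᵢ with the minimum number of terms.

rank(T) = 1

Lower bound: T ≠ 0 (e.g. T[1,1,2] = -4), so rank(T) ≥ 1.
Upper bound: the mode-1 fibre T[:,1,2] = [-4, 4] gives a = [1, -1] (primitive direction); the mode-2 fibre T[1,:,2] = [-4, 4] gives b = [1, -1]; then c[k] = T[1,1,k] / (a[1]·b[1]) = [0, -4] / 1 = [0, -4].
Expanding [1, -1] (x) [1, -1] (x) [0, -4] reproduces all 8 entries of T, so T = [1, -1] (x) [1, -1] (x) [0, -4] and rank(T) ≤ 1.
These bounds meet, so rank(T) = 1.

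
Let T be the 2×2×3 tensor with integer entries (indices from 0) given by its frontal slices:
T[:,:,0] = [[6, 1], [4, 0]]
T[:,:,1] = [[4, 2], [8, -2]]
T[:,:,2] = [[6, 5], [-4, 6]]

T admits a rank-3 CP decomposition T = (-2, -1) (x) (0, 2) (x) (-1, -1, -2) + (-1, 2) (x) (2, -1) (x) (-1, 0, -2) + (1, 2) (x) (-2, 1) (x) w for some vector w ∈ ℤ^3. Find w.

Subtract the known terms from T to get the rank-1 residual R = (1, 2) (x) (-2, 1) (x) w, so R[i,j,k] = a[i]·b[j]·w[k]. Pick indices with nonzero a[0]·b[0] = (1)·(-2) = -2. Only the fibre through (0,0,·) is needed: R[0,0,:] = T[0,0,:] − Σₗ aₗ[0]bₗ[0]cₗ = [6, 4, 6] − (-2)·(0)·(-1, -1, -2) − (-1)·(2)·(-1, 0, -2) = [4, 4, 2]. Then w[k] = R[0,0,k] / -2 for each k, giving w = [4, 4, 2] / -2 = (-2, -2, -1).

w = (-2, -2, -1)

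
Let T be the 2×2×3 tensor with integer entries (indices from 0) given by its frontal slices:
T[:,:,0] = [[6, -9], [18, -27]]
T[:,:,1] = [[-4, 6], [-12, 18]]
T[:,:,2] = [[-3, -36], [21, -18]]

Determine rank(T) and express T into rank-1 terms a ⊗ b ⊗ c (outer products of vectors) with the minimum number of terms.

rank(T) = 2

Lower bound: the mode-2 unfolding of T (rows indexed by j, columns by (i,k) = (0,0), (0,1), (0,2), (1,0), (1,1), (1,2)) is [[6, -4, -3, 18, -12, 21], [-9, 6, -36, -27, 18, -18]].
There the 2×2 minor on rows j ∈ {0, 1}, columns (i,k) ∈ {(0,0), (0,2)} is det [[6, -3], [-9, -36]] = -243 ≠ 0, so this unfolding has rank ≥ 2; CP rank is at least every unfolding rank, so rank(T) ≥ 2. (This is only a lower bound: in general the CP rank may exceed every unfolding rank, so we still need to exhibit 2 rank-1 terms summing to T.)
Upper bound — finding two terms. Write S_k = T[:,:,k] for the frontal slices: S₀ = [[6, -9], [18, -27]], S₁ = [[-4, 6], [-12, 18]], S₂ = [[-3, -36], [21, -18]].
If T = a₁ ⊗ b₁ ⊗ c₁ + a₂ ⊗ b₂ ⊗ c₂ then each S_k = c₁[k]·a₁b₁ᵀ + c₂[k]·a₂b₂ᵀ. S₀ and S₂ are linearly independent, so a₁b₁ᵀ and a₂b₂ᵀ must span the same plane of matrices: they are the rank-1 matrices of the form x·S₀ + y·S₂.
det(x·S₀ + y·S₂) is 810·xy + 810·y² = 810·(y)(x + y), vanishing at (x:y) = (1:0) and (1:-1).
M₁ = S₀ = [[6, -9], [18, -27]] = 3·[1, 3][2, -3]ᵀ and M₂ = S₀ − S₂ = [[9, 27], [-3, -9]] = 3·[3, -1][1, 3]ᵀ, so take a₁ = [1, 3], b₁ = [2, -3], a₂ = [3, -1], b₂ = [1, 3].
Each slice is an integer combination of E₁ = a₁b₁ᵀ and E₂ = a₂b₂ᵀ: S₀ = 3·E₁, S₁ = −2·E₁, S₂ = 3·E₁ − 3·E₂; reading off coefficients, c₁ = [3, -2, 3] and c₂ = [0, 0, -3].
Hence T = [1, 3] ⊗ [2, -3] ⊗ [3, -2, 3] + [3, -1] ⊗ [1, 3] ⊗ [0, 0, -3], so rank(T) ≤ 2.
These bounds meet, so rank(T) = 2.
Check entry T[0,1,2] = -36: (1)·(-3)·(3) + (3)·(3)·(-3) = -36.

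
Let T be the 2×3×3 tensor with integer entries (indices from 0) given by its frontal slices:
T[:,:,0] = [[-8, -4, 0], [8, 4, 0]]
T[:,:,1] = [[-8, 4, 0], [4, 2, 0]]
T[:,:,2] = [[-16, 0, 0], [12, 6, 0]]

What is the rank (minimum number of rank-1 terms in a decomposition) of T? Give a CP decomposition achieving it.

rank(T) = 2

Lower bound: the mode-2 unfolding of T (rows indexed by j, columns by (i,k) = (0,0), (0,1), (0,2), (1,0), (1,1), (1,2)) is [[-8, -8, -16, 8, 4, 12], [-4, 4, 0, 4, 2, 6], [0, 0, 0, 0, 0, 0]].
There the 2×2 minor on rows j ∈ {0, 1}, columns (i,k) ∈ {(0,0), (0,1)} is det [[-8, -8], [-4, 4]] = -64 ≠ 0, so this unfolding has rank ≥ 2; CP rank is at least every unfolding rank, so rank(T) ≥ 2. (Unfolding ranks only ever bound the CP rank from below — rank(T) can be strictly larger than all of them — so the matching upper bound has to come from an explicit 2-term decomposition.)
Upper bound — finding two terms. Write S_k = T[:,:,k] for the frontal slices: S₀ = [[-8, -4, 0], [8, 4, 0]], S₁ = [[-8, 4, 0], [4, 2, 0]], S₂ = [[-16, 0, 0], [12, 6, 0]].
If T = a₁ ∘ b₁ ∘ c₁ + a₂ ∘ b₂ ∘ c₂ then each S_k = c₁[k]·a₁b₁ᵀ + c₂[k]·a₂b₂ᵀ. S₀ and S₁ are linearly independent, so a₁b₁ᵀ and a₂b₂ᵀ must span the same plane of matrices: they are the rank-1 matrices of the form x·S₀ + y·S₁.
The 2×2 minor of x·S₀ + y·S₁ on rows {0,1}, columns {0,1} is −64·xy − 32·y² = (-32)·(y)(2·x + y), vanishing at (x:y) = (1:0) and (1:-2).
M₁ = S₀ = [[-8, -4, 0], [8, 4, 0]] = (-4)·[1, -1][2, 1, 0]ᵀ and M₂ = S₀ − 2·S₁ = [[8, -12, 0], [0, 0, 0]] = 4·[1, 0][2, -3, 0]ᵀ, so take a₁ = [1, -1], b₁ = [2, 1, 0], a₂ = [1, 0], b₂ = [2, -3, 0].
Each slice is an integer combination of E₁ = a₁b₁ᵀ and E₂ = a₂b₂ᵀ: S₀ = −4·E₁, S₁ = −2·E₁ − 2·E₂, S₂ = −6·E₁ − 2·E₂; reading off coefficients, c₁ = [-4, -2, -6] and c₂ = [0, -2, -2].
Hence T = [1, -1] ∘ [2, 1, 0] ∘ [-4, -2, -6] + [1, 0] ∘ [2, -3, 0] ∘ [0, -2, -2], so rank(T) ≤ 2.
These bounds meet, so rank(T) = 2.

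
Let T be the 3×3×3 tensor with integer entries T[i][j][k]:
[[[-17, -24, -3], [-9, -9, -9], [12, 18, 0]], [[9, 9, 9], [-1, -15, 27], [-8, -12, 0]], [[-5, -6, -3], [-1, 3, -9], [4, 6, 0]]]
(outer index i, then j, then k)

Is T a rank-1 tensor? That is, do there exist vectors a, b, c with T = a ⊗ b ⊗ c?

No

The mode-3 unfolding of T (rows indexed by k, columns by (i,j) = (0,0), (0,1), (0,2), (1,0), (1,1), (1,2), (2,0), (2,1), (2,2)) is [[-17, -9, 12, 9, -1, -8, -5, -1, 4], [-24, -9, 18, 9, -15, -12, -6, 3, 6], [-3, -9, 0, 9, 27, 0, -3, -9, 0]].
There the 2×2 minor on rows k ∈ {0, 1}, columns (i,j) ∈ {(0,0), (0,1)} is det [[-17, -9], [-24, -9]] = -63 ≠ 0, so this unfolding has rank ≥ 2; CP rank is at least every unfolding rank, so rank(T) ≥ 2.
In particular rank(T) ≥ 2 > 1, so T is not rank-1.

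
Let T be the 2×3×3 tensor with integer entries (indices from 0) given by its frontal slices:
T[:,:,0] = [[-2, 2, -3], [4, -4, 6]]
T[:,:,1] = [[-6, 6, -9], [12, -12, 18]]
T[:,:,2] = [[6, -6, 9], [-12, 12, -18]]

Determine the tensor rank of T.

Lower bound: T ≠ 0 (e.g. T[0,0,0] = -2), so rank(T) ≥ 1.
Upper bound: if T = a (x) b (x) c then every fibre of T is a multiple of the corresponding factor, so read the factors off the fibres through the nonzero entry T[0,0,0] = -2.
The mode-1 fibre T[:,0,0] = [-2, 4] gives a = [1, -2] (primitive direction); the mode-2 fibre T[0,:,0] = [-2, 2, -3] gives b = [2, -2, 3]; then c[k] = T[0,0,k] / (a[0]·b[0]) = [-2, -6, 6] / 2 = [-1, -3, 3].
Expanding [1, -2] (x) [2, -2, 3] (x) [-1, -3, 3] reproduces all 18 entries of T, so T = [1, -2] (x) [2, -2, 3] (x) [-1, -3, 3] and rank(T) ≤ 1.
These bounds meet, so rank(T) = 1.

1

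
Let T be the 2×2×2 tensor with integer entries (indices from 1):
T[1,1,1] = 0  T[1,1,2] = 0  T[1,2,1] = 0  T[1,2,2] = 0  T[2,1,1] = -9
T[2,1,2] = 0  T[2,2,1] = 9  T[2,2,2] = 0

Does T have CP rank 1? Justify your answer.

If T = a ∘ b ∘ c then every fibre of T is a multiple of the corresponding factor, so read the factors off the fibres through the nonzero entry T[2,1,1] = -9.
The mode-1 fibre T[:,1,1] = [0, -9] gives a = (0, 1) (primitive direction); the mode-2 fibre T[2,:,1] = [-9, 9] gives b = (1, -1); then c[k] = T[2,1,k] / (a[2]·b[1]) = [-9, 0] / 1 = (-9, 0).
Expanding (0, 1) ∘ (1, -1) ∘ (-9, 0) reproduces all 8 entries of T, so T = (0, 1) ∘ (1, -1) ∘ (-9, 0) and rank(T) ≤ 1.
Equivalently every frontal slice T[:,:,k] is c[k] times the rank-1 matrix (0, 1) ∘ (1, -1). So T has rank 1 (it is nonzero).

Yes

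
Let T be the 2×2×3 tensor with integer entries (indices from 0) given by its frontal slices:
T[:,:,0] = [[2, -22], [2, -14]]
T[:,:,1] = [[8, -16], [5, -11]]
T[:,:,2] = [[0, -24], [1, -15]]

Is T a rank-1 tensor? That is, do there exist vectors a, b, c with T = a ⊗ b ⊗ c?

No

The mode-2 unfolding of T (rows indexed by j, columns by (i,k) = (0,0), (0,1), (0,2), (1,0), (1,1), (1,2)) is [[2, 8, 0, 2, 5, 1], [-22, -16, -24, -14, -11, -15]].
There the 2×2 minor on rows j ∈ {0, 1}, columns (i,k) ∈ {(0,0), (0,1)} is det [[2, 8], [-22, -16]] = 144 ≠ 0, so this unfolding has rank ≥ 2; CP rank is at least every unfolding rank, so rank(T) ≥ 2.
In particular rank(T) ≥ 2 > 1, so T is not rank-1.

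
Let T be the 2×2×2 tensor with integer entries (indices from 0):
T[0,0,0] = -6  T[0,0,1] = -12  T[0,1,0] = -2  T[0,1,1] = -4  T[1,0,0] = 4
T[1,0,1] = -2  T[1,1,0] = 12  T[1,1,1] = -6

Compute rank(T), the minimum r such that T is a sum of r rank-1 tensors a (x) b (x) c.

Lower bound: the mode-2 unfolding of T (rows indexed by j, columns by (i,k) = (0,0), (0,1), (1,0), (1,1)) is [[-6, -12, 4, -2], [-2, -4, 12, -6]].
There the 2×2 minor on rows j ∈ {0, 1}, columns (i,k) ∈ {(0,0), (1,0)} is det [[-6, 4], [-2, 12]] = -64 ≠ 0, so this unfolding has rank ≥ 2; CP rank is at least every unfolding rank, so rank(T) ≥ 2. (This is only a lower bound: in general the CP rank may exceed every unfolding rank, so we still need to exhibit 2 rank-1 terms summing to T.)
Upper bound — finding two terms. Write S_k = T[:,:,k] for the frontal slices: S₀ = [[-6, -2], [4, 12]], S₁ = [[-12, -4], [-2, -6]].
If T = a₁ (x) b₁ (x) c₁ + a₂ (x) b₂ (x) c₂ then each S_k = c₁[k]·a₁b₁ᵀ + c₂[k]·a₂b₂ᵀ. S₀ and S₁ are linearly independent, so a₁b₁ᵀ and a₂b₂ᵀ must span the same plane of matrices: they are the rank-1 matrices of the form x·S₀ + y·S₁.
det(x·S₀ + y·S₁) is −64·x² − 96·xy + 64·y² = (-32)·(x + 2·y)(2·x − y), vanishing at (x:y) = (2:-1) and (1:2).
M₁ = 2·S₀ − S₁ = [[0, 0], [10, 30]] = 10·[0, 1][1, 3]ᵀ and M₂ = S₀ + 2·S₁ = [[-30, -10], [0, 0]] = (-10)·[1, 0][3, 1]ᵀ, so take a₁ = [0, 1], b₁ = [1, 3], a₂ = [1, 0], b₂ = [3, 1].
Each slice is an integer combination of E₁ = a₁b₁ᵀ and E₂ = a₂b₂ᵀ: S₀ = 4·E₁ − 2·E₂, S₁ = −2·E₁ − 4·E₂; reading off coefficients, c₁ = [4, -2] and c₂ = [-2, -4].
Hence T = [0, 1] (x) [1, 3] (x) [4, -2] + [1, 0] (x) [3, 1] (x) [-2, -4], so rank(T) ≤ 2.
These bounds meet, so rank(T) = 2.

2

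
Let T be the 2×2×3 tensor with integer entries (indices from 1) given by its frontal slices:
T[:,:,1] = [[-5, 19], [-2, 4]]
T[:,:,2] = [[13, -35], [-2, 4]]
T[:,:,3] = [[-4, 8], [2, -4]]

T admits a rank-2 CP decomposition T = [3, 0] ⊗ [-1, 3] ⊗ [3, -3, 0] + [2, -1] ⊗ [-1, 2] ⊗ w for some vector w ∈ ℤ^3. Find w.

Subtract the known terms from T to get the rank-1 residual R = [2, -1] ⊗ [-1, 2] ⊗ w, so R[i,j,k] = a[i]·b[j]·w[k]. Pick indices with nonzero a[1]·b[1] = (2)·(-1) = -2. Only the fibre through (1,1,·) is needed: R[1,1,:] = T[1,1,:] − Σₗ aₗ[1]bₗ[1]cₗ = [-5, 13, -4] − (3)·(-1)·[3, -3, 0] = [4, 4, -4]. Then w[k] = R[1,1,k] / -2 for each k, giving w = [4, 4, -4] / -2 = [-2, -2, 2].

w = [-2, -2, 2]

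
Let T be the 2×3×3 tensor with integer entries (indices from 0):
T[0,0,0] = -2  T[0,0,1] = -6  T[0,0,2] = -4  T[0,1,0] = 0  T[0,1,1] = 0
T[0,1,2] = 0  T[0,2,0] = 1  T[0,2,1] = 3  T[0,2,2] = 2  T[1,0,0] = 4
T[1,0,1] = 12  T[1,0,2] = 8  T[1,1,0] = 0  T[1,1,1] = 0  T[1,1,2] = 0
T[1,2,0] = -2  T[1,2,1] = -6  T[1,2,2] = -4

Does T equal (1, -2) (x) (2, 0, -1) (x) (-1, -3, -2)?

Yes

Reconstruct entrywise from the claimed factors. For example, T[1,2,1] = -6 and Σₗ aₗ[1]bₗ[2]cₗ[1] = (-2)·(-1)·(-3) = -6; checking all 18 entries, every one matches. The claim holds.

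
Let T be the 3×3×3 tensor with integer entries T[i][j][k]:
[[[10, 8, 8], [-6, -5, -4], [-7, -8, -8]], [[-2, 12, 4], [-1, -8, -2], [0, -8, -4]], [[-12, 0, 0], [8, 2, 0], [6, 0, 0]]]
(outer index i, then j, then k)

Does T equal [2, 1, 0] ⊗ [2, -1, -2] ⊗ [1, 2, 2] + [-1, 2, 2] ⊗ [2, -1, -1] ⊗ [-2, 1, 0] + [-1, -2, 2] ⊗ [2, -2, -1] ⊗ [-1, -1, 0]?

Reconstruct entrywise from the claimed factors. For example, T[0,2,2] = -8 and Σₗ aₗ[0]bₗ[2]cₗ[2] = (2)·(-2)·(2) + (-1)·(-1)·(0) + (-1)·(-1)·(0) = -8; checking all 27 entries, every one matches. The claim holds.

Yes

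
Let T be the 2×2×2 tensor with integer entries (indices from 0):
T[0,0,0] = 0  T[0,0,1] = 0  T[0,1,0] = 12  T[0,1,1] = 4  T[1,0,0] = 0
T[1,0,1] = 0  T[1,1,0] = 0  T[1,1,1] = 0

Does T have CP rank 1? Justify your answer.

The mode-1 fibre T[:,1,0] = [12, 0] gives a = [1, 0] (primitive direction); the mode-2 fibre T[0,:,0] = [0, 12] gives b = [0, 1]; then c[k] = T[0,1,k] / (a[0]·b[1]) = [12, 4] / 1 = [12, 4].
Expanding [1, 0] (x) [0, 1] (x) [12, 4] reproduces all 8 entries of T, so T = [1, 0] (x) [0, 1] (x) [12, 4] and rank(T) ≤ 1.
Equivalently every frontal slice T[:,:,k] is c[k] times the rank-1 matrix [1, 0] (x) [0, 1]. So T has rank 1 (it is nonzero).

Yes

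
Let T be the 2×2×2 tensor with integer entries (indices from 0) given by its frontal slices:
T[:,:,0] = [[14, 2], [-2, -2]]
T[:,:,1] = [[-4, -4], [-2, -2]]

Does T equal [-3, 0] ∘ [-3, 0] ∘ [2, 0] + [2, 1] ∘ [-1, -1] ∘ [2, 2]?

Reconstruct entry (0,1,0) from the claimed factors: Σₗ aₗ[0]bₗ[1]cₗ[0] = (-3)·(0)·(2) + (2)·(-1)·(2) = -4, but T[0,1,0] = 2. The claim is false.

No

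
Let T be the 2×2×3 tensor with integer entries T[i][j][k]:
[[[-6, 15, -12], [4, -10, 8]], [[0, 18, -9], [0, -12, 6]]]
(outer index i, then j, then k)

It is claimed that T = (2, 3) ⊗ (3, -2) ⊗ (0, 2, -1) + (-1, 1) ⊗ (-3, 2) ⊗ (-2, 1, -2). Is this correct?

Reconstruct entry (1,0,0) from the claimed factors: Σₗ aₗ[1]bₗ[0]cₗ[0] = (3)·(3)·(0) + (1)·(-3)·(-2) = 6, but T[1,0,0] = 0. The claim is false.

No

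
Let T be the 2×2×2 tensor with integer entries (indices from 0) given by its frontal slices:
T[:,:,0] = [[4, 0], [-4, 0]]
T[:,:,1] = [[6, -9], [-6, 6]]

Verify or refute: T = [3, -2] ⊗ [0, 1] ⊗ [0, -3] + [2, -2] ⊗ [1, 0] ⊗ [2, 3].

Yes

Reconstruct entrywise from the claimed factors. For example, T[0,0,1] = 6 and Σₗ aₗ[0]bₗ[0]cₗ[1] = (3)·(0)·(-3) + (2)·(1)·(3) = 6; checking all 8 entries, every one matches. The claim holds.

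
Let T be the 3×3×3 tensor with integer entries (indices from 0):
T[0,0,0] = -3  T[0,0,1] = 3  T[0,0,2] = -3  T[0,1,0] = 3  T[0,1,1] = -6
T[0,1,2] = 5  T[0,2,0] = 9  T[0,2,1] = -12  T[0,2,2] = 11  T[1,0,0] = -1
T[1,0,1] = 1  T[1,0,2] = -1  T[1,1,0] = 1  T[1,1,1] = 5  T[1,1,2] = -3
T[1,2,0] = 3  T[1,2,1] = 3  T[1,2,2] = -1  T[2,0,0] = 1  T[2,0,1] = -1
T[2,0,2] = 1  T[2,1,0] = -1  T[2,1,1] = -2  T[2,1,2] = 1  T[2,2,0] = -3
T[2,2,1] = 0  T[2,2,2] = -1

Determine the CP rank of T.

2

Lower bound: the mode-3 unfolding of T (rows indexed by k, columns by (i,j) = (0,0), (0,1), (0,2), (1,0), (1,1), (1,2), (2,0), (2,1), (2,2)) is [[-3, 3, 9, -1, 1, 3, 1, -1, -3], [3, -6, -12, 1, 5, 3, -1, -2, 0], [-3, 5, 11, -1, -3, -1, 1, 1, -1]].
There the 2×2 minor on rows k ∈ {0, 1}, columns (i,j) ∈ {(0,0), (0,1)} is det [[-3, 3], [3, -6]] = 9 ≠ 0, so this unfolding has rank ≥ 2; CP rank is at least every unfolding rank, so rank(T) ≥ 2. (Unfolding ranks only ever bound the CP rank from below — rank(T) can be strictly larger than all of them — so the matching upper bound has to come from an explicit 2-term decomposition.)
Upper bound — finding two terms. Write S_k = T[:,:,k] for the frontal slices: S₀ = [[-3, 3, 9], [-1, 1, 3], [1, -1, -3]], S₁ = [[3, -6, -12], [1, 5, 3], [-1, -2, 0]], S₂ = [[-3, 5, 11], [-1, -3, -1], [1, 1, -1]].
If T = a₁ ⊗ b₁ ⊗ c₁ + a₂ ⊗ b₂ ⊗ c₂ then each S_k = c₁[k]·a₁b₁ᵀ + c₂[k]·a₂b₂ᵀ. S₀ and S₁ are linearly independent, so a₁b₁ᵀ and a₂b₂ᵀ must span the same plane of matrices: they are the rank-1 matrices of the form x·S₀ + y·S₁.
The 2×2 minor of x·S₀ + y·S₁ on rows {0,1}, columns {0,1} is −21·xy + 21·y² = (-21)·(x − y)(y), vanishing at (x:y) = (1:1) and (1:0).
M₁ = S₀ + S₁ = [[0, -3, -3], [0, 6, 6], [0, -3, -3]] = (-3)·[1, -2, 1][0, 1, 1]ᵀ and M₂ = S₀ = [[-3, 3, 9], [-1, 1, 3], [1, -1, -3]] = −[3, 1, -1][1, -1, -3]ᵀ, so take a₁ = [1, -2, 1], b₁ = [0, 1, 1], a₂ = [3, 1, -1], b₂ = [1, -1, -3].
Each slice is an integer combination of E₁ = a₁b₁ᵀ and E₂ = a₂b₂ᵀ: S₀ = −E₂, S₁ = −3·E₁ + E₂, S₂ = 2·E₁ − E₂; reading off coefficients, c₁ = [0, -3, 2] and c₂ = [-1, 1, -1].
Hence T = [1, -2, 1] ⊗ [0, 1, 1] ⊗ [0, -3, 2] + [3, 1, -1] ⊗ [1, -1, -3] ⊗ [-1, 1, -1], so rank(T) ≤ 2.
These bounds meet, so rank(T) = 2.
Check entry T[2,2,0] = -3: (1)·(1)·(0) + (-1)·(-3)·(-1) = -3.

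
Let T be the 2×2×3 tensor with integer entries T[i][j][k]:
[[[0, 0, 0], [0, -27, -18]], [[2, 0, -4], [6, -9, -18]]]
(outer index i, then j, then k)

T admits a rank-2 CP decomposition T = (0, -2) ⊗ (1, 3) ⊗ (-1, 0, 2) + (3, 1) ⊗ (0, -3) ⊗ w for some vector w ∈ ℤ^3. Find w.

w = (0, 3, 2)

Subtract the known terms from T to get the rank-1 residual R = (3, 1) ⊗ (0, -3) ⊗ w, so R[i,j,k] = a[i]·b[j]·w[k]. Pick indices with nonzero a[0]·b[1] = (3)·(-3) = -9. Only the fibre through (0,1,·) is needed: R[0,1,:] = T[0,1,:] − Σₗ aₗ[0]bₗ[1]cₗ = [0, -27, -18] − (0)·(3)·(-1, 0, 2) = [0, -27, -18]. Then w[k] = R[0,1,k] / -9 for each k, giving w = [0, -27, -18] / -9 = (0, 3, 2).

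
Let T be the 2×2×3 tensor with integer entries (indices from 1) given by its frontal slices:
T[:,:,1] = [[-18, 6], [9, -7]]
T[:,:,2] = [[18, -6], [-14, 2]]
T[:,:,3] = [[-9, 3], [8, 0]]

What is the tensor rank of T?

2

Lower bound: the mode-3 unfolding of T (rows indexed by k, columns by (i,j) = (1,1), (1,2), (2,1), (2,2)) is [[-18, 6, 9, -7], [18, -6, -14, 2], [-9, 3, 8, 0]].
There the 2×2 minor on rows k ∈ {1, 2}, columns (i,j) ∈ {(1,1), (2,1)} is det [[-18, 9], [18, -14]] = 90 ≠ 0, so this unfolding has rank ≥ 2; CP rank is at least every unfolding rank, so rank(T) ≥ 2. (Unfolding ranks only ever bound the CP rank from below — rank(T) can be strictly larger than all of them — so the matching upper bound has to come from an explicit 2-term decomposition.)
Upper bound — finding two terms. Write S_k = T[:,:,k] for the frontal slices: S₁ = [[-18, 6], [9, -7]], S₂ = [[18, -6], [-14, 2]], S₃ = [[-9, 3], [8, 0]].
If T = a₁ ⊗ b₁ ⊗ c₁ + a₂ ⊗ b₂ ⊗ c₂ then each S_k = c₁[k]·a₁b₁ᵀ + c₂[k]·a₂b₂ᵀ. S₁ and S₂ are linearly independent, so a₁b₁ᵀ and a₂b₂ᵀ must span the same plane of matrices: they are the rank-1 matrices of the form x·S₁ + y·S₂.
det(x·S₁ + y·S₂) is 72·x² − 24·xy − 48·y² = 24·(3·x + 2·y)(x − y), vanishing at (x:y) = (2:-3) and (1:1).
M₁ = 2·S₁ − 3·S₂ = [[-90, 30], [60, -20]] = (-10)·(3, -2)(3, -1)ᵀ and M₂ = S₁ + S₂ = [[0, 0], [-5, -5]] = (-5)·(0, 1)(1, 1)ᵀ, so take a₁ = (3, -2), b₁ = (3, -1), a₂ = (0, 1), b₂ = (1, 1).
Each slice is an integer combination of E₁ = a₁b₁ᵀ and E₂ = a₂b₂ᵀ: S₁ = −2·E₁ − 3·E₂, S₂ = 2·E₁ − 2·E₂, S₃ = −E₁ + 2·E₂; reading off coefficients, c₁ = (-2, 2, -1) and c₂ = (-3, -2, 2).
Hence T = (3, -2) ⊗ (3, -1) ⊗ (-2, 2, -1) + (0, 1) ⊗ (1, 1) ⊗ (-3, -2, 2), so rank(T) ≤ 2.
These bounds meet, so rank(T) = 2.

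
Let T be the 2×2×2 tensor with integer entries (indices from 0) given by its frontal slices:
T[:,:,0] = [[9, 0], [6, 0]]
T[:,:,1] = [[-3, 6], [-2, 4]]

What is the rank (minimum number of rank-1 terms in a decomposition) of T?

Lower bound: in the mode-3 unfolding of T (rows indexed by k, columns by (i,j)) the 2×2 minor on rows k ∈ {0, 1}, columns (i,j) ∈ {(0,0), (0,1)} is det [[9, 0], [-3, 6]] = 54 ≠ 0, so that unfolding has rank ≥ 2 and hence rank(T) ≥ 2 (CP rank is at least every unfolding rank, though it can be larger).
Upper bound: T[i,:,:] = a[i]·M for every slice, with a = (3, 2) and M = [[3, -1], [0, 2]] (rows j, columns k).
Splitting M by its rows (j = 0, 1), M = (1, 0)(3, -1)ᵀ + (0, 1)(0, 2)ᵀ.
Hence T = (3, 2) (x) (1, 0) (x) (3, -1) + (3, 2) (x) (0, 1) (x) (0, 2), so rank(T) ≤ 2.
These bounds meet, so rank(T) = 2.

2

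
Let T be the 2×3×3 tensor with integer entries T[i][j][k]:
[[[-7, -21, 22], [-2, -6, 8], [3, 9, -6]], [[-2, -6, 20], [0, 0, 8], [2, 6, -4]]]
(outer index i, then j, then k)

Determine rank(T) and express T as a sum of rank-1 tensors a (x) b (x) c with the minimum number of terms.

Lower bound: the mode-1 unfolding of T (rows indexed by i, columns by (j,k) = (0,0), (0,1), (0,2), (1,0), (1,1), (1,2), (2,0), (2,1), (2,2)) is [[-7, -21, 22, -2, -6, 8, 3, 9, -6], [-2, -6, 20, 0, 0, 8, 2, 6, -4]].
There the 2×2 minor on rows i ∈ {0, 1}, columns (j,k) ∈ {(0,0), (0,2)} is det [[-7, 22], [-2, 20]] = -96 ≠ 0, so this unfolding has rank ≥ 2; CP rank is at least every unfolding rank, so rank(T) ≥ 2. (Flattening ranks never certify an upper bound on CP rank; for that we must actually write T with 2 rank-1 terms.)
Upper bound — finding two terms. Write S_k = T[:,:,k] for the frontal slices: S₀ = [[-7, -2, 3], [-2, 0, 2]], S₁ = [[-21, -6, 9], [-6, 0, 6]], S₂ = [[22, 8, -6], [20, 8, -4]].
If T = a₁ (x) b₁ (x) c₁ + a₂ (x) b₂ (x) c₂ then each S_k = c₁[k]·a₁b₁ᵀ + c₂[k]·a₂b₂ᵀ. S₀ and S₂ are linearly independent, so a₁b₁ᵀ and a₂b₂ᵀ must span the same plane of matrices: they are the rank-1 matrices of the form x·S₀ + y·S₂.
The 2×2 minor of x·S₀ + y·S₂ on rows {0,1}, columns {0,1} is −4·x² + 16·y² = (-4)·(x − 2·y)(x + 2·y), vanishing at (x:y) = (2:1) and (2:-1).
M₁ = 2·S₀ + S₂ = [[8, 4, 0], [16, 8, 0]] = 4·(1, 2)(2, 1, 0)ᵀ and M₂ = 2·S₀ − S₂ = [[-36, -12, 12], [-24, -8, 8]] = (-4)·(3, 2)(3, 1, -1)ᵀ, so take a₁ = (1, 2), b₁ = (2, 1, 0), a₂ = (3, 2), b₂ = (3, 1, -1).
Each slice is an integer combination of E₁ = a₁b₁ᵀ and E₂ = a₂b₂ᵀ: S₀ = E₁ − E₂, S₁ = 3·E₁ − 3·E₂, S₂ = 2·E₁ + 2·E₂; reading off coefficients, c₁ = (1, 3, 2) and c₂ = (-1, -3, 2).
Hence T = (1, 2) (x) (2, 1, 0) (x) (1, 3, 2) + (3, 2) (x) (3, 1, -1) (x) (-1, -3, 2), so rank(T) ≤ 2.
These bounds meet, so rank(T) = 2.

rank(T) = 2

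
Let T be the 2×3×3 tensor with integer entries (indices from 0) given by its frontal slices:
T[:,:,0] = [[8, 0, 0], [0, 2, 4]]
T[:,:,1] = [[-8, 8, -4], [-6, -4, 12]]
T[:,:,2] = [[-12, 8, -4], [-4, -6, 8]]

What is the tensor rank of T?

Lower bound: the mode-2 unfolding of T (rows indexed by j, columns by (i,k) = (0,0), (0,1), (0,2), (1,0), (1,1), (1,2)) is [[8, -8, -12, 0, -6, -4], [0, 8, 8, 2, -4, -6], [0, -4, -4, 4, 12, 8]].
There the 3×3 minor on rows j ∈ {0, 1, 2}, columns (i,k) ∈ {(0,0), (0,1), (1,0)} is det [[8, -8, 0], [0, 8, 2], [0, -4, 4]] = 320 ≠ 0, so this unfolding has rank ≥ 3; CP rank is at least every unfolding rank, so rank(T) ≥ 3. (Flattening ranks never certify an upper bound on CP rank; for that we must actually write T with 3 rank-1 terms.)
Upper bound: T is a sum of 3 rank-1 terms, T = [0, 1] ⊗ [2, -1, -2] ⊗ [-2, -4, -2] + [1, -1] ⊗ [1, -2, 1] ⊗ [0, -4, -4] + [2, 1] ⊗ [1, 0, 0] ⊗ [4, -2, -4] (one valid choice — decompositions are not unique — normalised so each a, b is primitive with positive first nonzero entry; check it by expanding all entries), so rank(T) ≤ 3.
These bounds meet, so rank(T) = 3.

3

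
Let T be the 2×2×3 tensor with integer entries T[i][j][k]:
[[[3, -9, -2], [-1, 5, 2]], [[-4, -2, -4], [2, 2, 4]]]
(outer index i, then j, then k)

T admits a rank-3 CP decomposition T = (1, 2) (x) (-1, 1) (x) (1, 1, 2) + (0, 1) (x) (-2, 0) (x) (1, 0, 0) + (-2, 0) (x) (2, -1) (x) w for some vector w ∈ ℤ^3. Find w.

Subtract the known terms from T to get the rank-1 residual R = (-2, 0) (x) (2, -1) (x) w, so R[i,j,k] = a[i]·b[j]·w[k]. Pick indices with nonzero a[0]·b[0] = (-2)·(2) = -4. Only the fibre through (0,0,·) is needed: R[0,0,:] = T[0,0,:] − Σₗ aₗ[0]bₗ[0]cₗ = [3, -9, -2] − (1)·(-1)·(1, 1, 2) − (0)·(-2)·(1, 0, 0) = [4, -8, 0]. Then w[k] = R[0,0,k] / -4 for each k, giving w = [4, -8, 0] / -4 = (-1, 2, 0).

w = (-1, 2, 0)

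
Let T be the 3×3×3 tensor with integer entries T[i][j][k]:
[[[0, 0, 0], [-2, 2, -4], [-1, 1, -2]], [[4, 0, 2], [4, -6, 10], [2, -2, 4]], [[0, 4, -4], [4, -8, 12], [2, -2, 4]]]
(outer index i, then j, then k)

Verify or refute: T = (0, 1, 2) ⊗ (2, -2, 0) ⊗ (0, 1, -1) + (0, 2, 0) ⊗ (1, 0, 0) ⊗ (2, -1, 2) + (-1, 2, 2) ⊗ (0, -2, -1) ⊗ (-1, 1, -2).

Reconstruct entrywise from the claimed factors. For example, T[1,1,1] = -6 and Σₗ aₗ[1]bₗ[1]cₗ[1] = (1)·(-2)·(1) + (2)·(0)·(-1) + (2)·(-2)·(1) = -6; checking all 27 entries, every one matches. The claim holds.

Yes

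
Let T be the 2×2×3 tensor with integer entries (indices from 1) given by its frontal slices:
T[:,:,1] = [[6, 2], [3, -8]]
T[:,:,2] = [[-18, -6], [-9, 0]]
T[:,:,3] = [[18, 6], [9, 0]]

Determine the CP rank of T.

2

Lower bound: in the mode-2 unfolding of T (rows indexed by j, columns by (i,k)) the 2×2 minor on rows j ∈ {1, 2}, columns (i,k) ∈ {(1,1), (2,1)} is det [[6, 3], [2, -8]] = -54 ≠ 0, so that unfolding has rank ≥ 2 and hence rank(T) ≥ 2 (CP rank is at least every unfolding rank, though it can be larger).
Upper bound: with S_k = T[:,:,k], the two rank-1 terms a₁b₁ᵀ, a₂b₂ᵀ are the rank-1 members of the pencil x·S₁ + y·S₂.
det(x·S₁ + y·S₂) is −54·x² + 180·xy − 54·y² = (-18)·(x − 3·y)(3·x − y), vanishing at (x:y) = (3:1) and (1:3).
M₁ = 3·S₁ + S₂ = [[0, 0], [0, -24]] = (-24)·[0, 1][0, 1]ᵀ and M₂ = S₁ + 3·S₂ = [[-48, -16], [-24, -8]] = (-8)·[2, 1][3, 1]ᵀ, so take a₁ = [0, 1], b₁ = [0, 1], a₂ = [2, 1], b₂ = [3, 1].
Each slice is an integer combination of E₁ = a₁b₁ᵀ and E₂ = a₂b₂ᵀ: S₁ = −9·E₁ + E₂, S₂ = 3·E₁ − 3·E₂, S₃ = −3·E₁ + 3·E₂; reading off coefficients, c₁ = [-9, 3, -3] and c₂ = [1, -3, 3].
Hence T = [0, 1] ⊗ [0, 1] ⊗ [-9, 3, -3] + [2, 1] ⊗ [3, 1] ⊗ [1, -3, 3], so rank(T) ≤ 2.
These bounds meet, so rank(T) = 2.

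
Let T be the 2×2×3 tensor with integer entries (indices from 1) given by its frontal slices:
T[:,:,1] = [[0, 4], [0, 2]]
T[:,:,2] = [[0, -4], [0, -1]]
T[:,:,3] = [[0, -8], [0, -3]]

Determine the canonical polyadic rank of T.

Lower bound: the mode-1 unfolding of T (rows indexed by i, columns by (j,k) = (1,1), (1,2), (1,3), (2,1), (2,2), (2,3)) is [[0, 0, 0, 4, -4, -8], [0, 0, 0, 2, -1, -3]].
There the 2×2 minor on rows i ∈ {1, 2}, columns (j,k) ∈ {(2,1), (2,2)} is det [[4, -4], [2, -1]] = 4 ≠ 0, so this unfolding has rank ≥ 2; CP rank is at least every unfolding rank, so rank(T) ≥ 2. (This is only a lower bound: in general the CP rank may exceed every unfolding rank, so we still need to exhibit 2 rank-1 terms summing to T.)
Upper bound — finding two terms. Every mode-2 slice of T is a multiple of one matrix: T[:,j,:] = b[j]·M with b = [0, 1] and M = [[4, -4, -8], [2, -1, -3]] (rows indexed by i, columns by k). So it suffices to write M as a sum of two rank-1 matrices.
Splitting M by its rows (i = 1, 2), M = [1, 0][4, -4, -8]ᵀ + [0, 1][2, -1, -3]ᵀ.
Hence T = [1, 0] ⊗ [0, 1] ⊗ [4, -4, -8] + [0, 1] ⊗ [0, 1] ⊗ [2, -1, -3], so rank(T) ≤ 2.
These bounds meet, so rank(T) = 2.
Check entry T[1,2,1] = 4: (1)·(1)·(4) + (0)·(1)·(2) = 4.

2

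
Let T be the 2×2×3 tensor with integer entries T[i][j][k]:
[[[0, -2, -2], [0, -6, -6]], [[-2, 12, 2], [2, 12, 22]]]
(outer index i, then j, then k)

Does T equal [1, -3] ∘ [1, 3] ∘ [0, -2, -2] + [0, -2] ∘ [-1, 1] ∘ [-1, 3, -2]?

Yes

Reconstruct entrywise from the claimed factors. For example, T[1,0,1] = 12 and Σₗ aₗ[1]bₗ[0]cₗ[1] = (-3)·(1)·(-2) + (-2)·(-1)·(3) = 12; checking all 12 entries, every one matches. The claim holds.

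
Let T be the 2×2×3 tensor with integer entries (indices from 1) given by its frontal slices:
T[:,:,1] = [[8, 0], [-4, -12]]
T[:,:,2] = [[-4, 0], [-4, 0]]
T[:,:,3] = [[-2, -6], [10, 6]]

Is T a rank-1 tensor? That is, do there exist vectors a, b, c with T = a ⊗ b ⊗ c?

No

The mode-3 unfolding of T (rows indexed by k, columns by (i,j) = (1,1), (1,2), (2,1), (2,2)) is [[8, 0, -4, -12], [-4, 0, -4, 0], [-2, -6, 10, 6]].
There the 3×3 minor on rows k ∈ {1, 2, 3}, columns (i,j) ∈ {(1,1), (1,2), (2,1)} is det [[8, 0, -4], [-4, 0, -4], [-2, -6, 10]] = -288 ≠ 0, so this unfolding has rank ≥ 3; CP rank is at least every unfolding rank, so rank(T) ≥ 3.
In particular rank(T) ≥ 3 > 1, so T is not rank-1.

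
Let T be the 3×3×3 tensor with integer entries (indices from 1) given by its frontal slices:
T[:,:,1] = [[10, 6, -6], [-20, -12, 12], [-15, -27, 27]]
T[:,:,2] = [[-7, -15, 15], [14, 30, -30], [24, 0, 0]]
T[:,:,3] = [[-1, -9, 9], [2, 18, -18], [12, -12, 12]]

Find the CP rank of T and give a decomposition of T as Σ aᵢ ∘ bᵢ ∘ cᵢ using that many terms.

rank(T) = 2

Lower bound: in the mode-3 unfolding of T (rows indexed by k, columns by (i,j)) the 2×2 minor on rows k ∈ {1, 2}, columns (i,j) ∈ {(1,1), (1,2)} is det [[10, 6], [-7, -15]] = -108 ≠ 0, so that unfolding has rank ≥ 2 and hence rank(T) ≥ 2 (CP rank is at least every unfolding rank, though it can be larger).
Upper bound: with S_k = T[:,:,k], the two rank-1 terms a₁b₁ᵀ, a₂b₂ᵀ are the rank-1 members of the pencil x·S₁ + y·S₂.
The 2×2 minor of x·S₁ + y·S₂ on rows {1,3}, columns {1,2} is −180·x² − 180·xy + 360·y² = (-180)·(x + 2·y)(x − y), vanishing at (x:y) = (2:-1) and (1:1).
M₁ = 2·S₁ − S₂ = [[27, 27, -27], [-54, -54, 54], [-54, -54, 54]] = 27·[1, -2, -2][1, 1, -1]ᵀ and M₂ = S₁ + S₂ = [[3, -9, 9], [-6, 18, -18], [9, -27, 27]] = 3·[1, -2, 3][1, -3, 3]ᵀ, so take a₁ = [1, -2, -2], b₁ = [1, 1, -1], a₂ = [1, -2, 3], b₂ = [1, -3, 3].
Each slice is an integer combination of E₁ = a₁b₁ᵀ and E₂ = a₂b₂ᵀ: S₁ = 9·E₁ + E₂, S₂ = −9·E₁ + 2·E₂, S₃ = −3·E₁ + 2·E₂; reading off coefficients, c₁ = [9, -9, -3] and c₂ = [1, 2, 2].
Hence T = [1, -2, -2] ∘ [1, 1, -1] ∘ [9, -9, -3] + [1, -2, 3] ∘ [1, -3, 3] ∘ [1, 2, 2], so rank(T) ≤ 2.
These bounds meet, so rank(T) = 2.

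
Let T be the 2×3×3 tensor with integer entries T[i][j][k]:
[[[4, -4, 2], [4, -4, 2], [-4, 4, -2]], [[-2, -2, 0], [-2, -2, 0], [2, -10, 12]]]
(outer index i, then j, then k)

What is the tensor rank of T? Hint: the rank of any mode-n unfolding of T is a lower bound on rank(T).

3

Lower bound: the mode-3 unfolding of T (rows indexed by k, columns by (i,j) = (0,0), (0,1), (0,2), (1,0), (1,1), (1,2)) is [[4, 4, -4, -2, -2, 2], [-4, -4, 4, -2, -2, -10], [2, 2, -2, 0, 0, 12]].
There the 3×3 minor on rows k ∈ {0, 1, 2}, columns (i,j) ∈ {(0,0), (1,0), (1,2)} is det [[4, -2, 2], [-4, -2, -10], [2, 0, 12]] = -144 ≠ 0, so this unfolding has rank ≥ 3; CP rank is at least every unfolding rank, so rank(T) ≥ 3. (Unfolding ranks only ever bound the CP rank from below — rank(T) can be strictly larger than all of them — so the matching upper bound has to come from an explicit 3-term decomposition.)
Upper bound: T is a sum of 3 rank-1 terms, T = [0, 1] ⊗ [1, 1, 2] ⊗ [0, -4, 4] + [1, -2] ⊗ [1, 1, -1] ⊗ [0, 0, 2] + [2, -1] ⊗ [1, 1, -1] ⊗ [2, -2, 0] (written with every a and b primitive with positive leading entry and the scale carried by c; CP decompositions are not unique, and this one is verified by expanding entrywise), so rank(T) ≤ 3.
These bounds meet, so rank(T) = 3.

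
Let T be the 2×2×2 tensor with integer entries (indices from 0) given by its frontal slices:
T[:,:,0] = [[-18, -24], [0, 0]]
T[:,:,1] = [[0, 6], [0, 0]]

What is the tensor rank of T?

Lower bound: in the mode-2 unfolding of T (rows indexed by j, columns by (i,k)) the 2×2 minor on rows j ∈ {0, 1}, columns (i,k) ∈ {(0,0), (0,1)} is det [[-18, 0], [-24, 6]] = -108 ≠ 0, so that unfolding has rank ≥ 2 and hence rank(T) ≥ 2 (CP rank is at least every unfolding rank, though it can be larger).
Upper bound: T[i,:,:] = a[i]·M for every slice, with a = [1, 0] and M = [[-18, 0], [-24, 6]] (rows j, columns k).
Splitting M by its rows (j = 0, 1), M = [1, 0][-18, 0]ᵀ + [0, 1][-24, 6]ᵀ.
Hence T = [1, 0] ⊗ [1, 0] ⊗ [-18, 0] + [1, 0] ⊗ [0, 1] ⊗ [-24, 6], so rank(T) ≤ 2.
These bounds meet, so rank(T) = 2.

2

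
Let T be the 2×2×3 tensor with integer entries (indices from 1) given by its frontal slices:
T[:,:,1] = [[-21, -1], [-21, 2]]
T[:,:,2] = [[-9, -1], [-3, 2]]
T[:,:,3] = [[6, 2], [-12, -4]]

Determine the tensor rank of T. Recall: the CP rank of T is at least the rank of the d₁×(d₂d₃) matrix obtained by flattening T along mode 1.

2

Lower bound: the mode-2 unfolding of T (rows indexed by j, columns by (i,k) = (1,1), (1,2), (1,3), (2,1), (2,2), (2,3)) is [[-21, -9, 6, -21, -3, -12], [-1, -1, 2, 2, 2, -4]].
There the 2×2 minor on rows j ∈ {1, 2}, columns (i,k) ∈ {(1,1), (1,2)} is det [[-21, -9], [-1, -1]] = 12 ≠ 0, so this unfolding has rank ≥ 2; CP rank is at least every unfolding rank, so rank(T) ≥ 2. (This is only a lower bound: in general the CP rank may exceed every unfolding rank, so we still need to exhibit 2 rank-1 terms summing to T.)
Upper bound — finding two terms. Write S_k = T[:,:,k] for the frontal slices: S₁ = [[-21, -1], [-21, 2]], S₂ = [[-9, -1], [-3, 2]], S₃ = [[6, 2], [-12, -4]].
If T = a₁ ⊗ b₁ ⊗ c₁ + a₂ ⊗ b₂ ⊗ c₂ then each S_k = c₁[k]·a₁b₁ᵀ + c₂[k]·a₂b₂ᵀ. S₁ and S₂ are linearly independent, so a₁b₁ᵀ and a₂b₂ᵀ must span the same plane of matrices: they are the rank-1 matrices of the form x·S₁ + y·S₂.
det(x·S₁ + y·S₂) is −63·x² − 84·xy − 21·y² = (-21)·(x + y)(3·x + y), vanishing at (x:y) = (1:-1) and (1:-3).
M₁ = S₁ − S₂ = [[-12, 0], [-18, 0]] = (-6)·[2, 3][1, 0]ᵀ and M₂ = S₁ − 3·S₂ = [[6, 2], [-12, -4]] = 2·[1, -2][3, 1]ᵀ, so take a₁ = [2, 3], b₁ = [1, 0], a₂ = [1, -2], b₂ = [3, 1].
Each slice is an integer combination of E₁ = a₁b₁ᵀ and E₂ = a₂b₂ᵀ: S₁ = −9·E₁ − E₂, S₂ = −3·E₁ − E₂, S₃ = 2·E₂; reading off coefficients, c₁ = [-9, -3, 0] and c₂ = [-1, -1, 2].
Hence T = [2, 3] ⊗ [1, 0] ⊗ [-9, -3, 0] + [1, -2] ⊗ [3, 1] ⊗ [-1, -1, 2], so rank(T) ≤ 2.
These bounds meet, so rank(T) = 2.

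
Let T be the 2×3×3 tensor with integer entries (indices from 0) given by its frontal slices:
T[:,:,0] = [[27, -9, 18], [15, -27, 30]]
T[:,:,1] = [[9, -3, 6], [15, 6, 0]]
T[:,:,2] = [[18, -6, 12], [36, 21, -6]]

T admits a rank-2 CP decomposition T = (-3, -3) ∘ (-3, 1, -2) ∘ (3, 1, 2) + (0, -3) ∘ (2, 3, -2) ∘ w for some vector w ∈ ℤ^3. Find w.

Subtract the known terms from T to get the rank-1 residual R = (0, -3) ∘ (2, 3, -2) ∘ w, so R[i,j,k] = a[i]·b[j]·w[k]. Pick indices with nonzero a[1]·b[0] = (-3)·(2) = -6. Only the fibre through (1,0,·) is needed: R[1,0,:] = T[1,0,:] − Σₗ aₗ[1]bₗ[0]cₗ = [15, 15, 36] − (-3)·(-3)·(3, 1, 2) = [-12, 6, 18]. Then w[k] = R[1,0,k] / -6 for each k, giving w = [-12, 6, 18] / -6 = (2, -1, -3).

w = (2, -1, -3)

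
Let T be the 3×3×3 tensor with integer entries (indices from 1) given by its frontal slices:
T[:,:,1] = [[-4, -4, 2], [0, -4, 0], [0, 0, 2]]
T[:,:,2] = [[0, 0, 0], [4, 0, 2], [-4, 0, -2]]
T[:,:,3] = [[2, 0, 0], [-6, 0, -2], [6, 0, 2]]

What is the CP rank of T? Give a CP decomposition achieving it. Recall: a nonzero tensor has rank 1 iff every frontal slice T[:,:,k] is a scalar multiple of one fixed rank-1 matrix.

rank(T) = 3

Lower bound: in the mode-3 unfolding of T (rows indexed by k, columns by (i,j)) the 3×3 minor on rows k ∈ {1, 2, 3}, columns (i,j) ∈ {(1,1), (1,2), (2,1)} is det [[-4, -4, 0], [0, 0, 4], [2, 0, -6]] = -32 ≠ 0, so that unfolding has rank ≥ 3 and hence rank(T) ≥ 3 (CP rank is at least every unfolding rank, though it can be larger).
Upper bound: T is a sum of 3 rank-1 terms, T = [0, 1, -1] ⊗ [2, 0, 1] ⊗ [-2, 2, -2] + [1, -1, 1] ⊗ [1, 0, 0] ⊗ [-4, 0, 2] + [1, 1, 0] ⊗ [0, 2, -1] ⊗ [-2, 0, 0] (written with every a and b primitive with positive leading entry and the scale carried by c; CP decompositions are not unique, and this one is verified by expanding entrywise), so rank(T) ≤ 3.
These bounds meet, so rank(T) = 3.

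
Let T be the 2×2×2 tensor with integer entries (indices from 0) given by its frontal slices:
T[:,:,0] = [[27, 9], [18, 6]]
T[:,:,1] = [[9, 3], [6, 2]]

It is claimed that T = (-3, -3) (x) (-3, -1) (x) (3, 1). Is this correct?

Reconstruct entry (1,0,0) from the claimed factors: Σₗ aₗ[1]bₗ[0]cₗ[0] = (-3)·(-3)·(3) = 27, but T[1,0,0] = 18. The claim is false.

No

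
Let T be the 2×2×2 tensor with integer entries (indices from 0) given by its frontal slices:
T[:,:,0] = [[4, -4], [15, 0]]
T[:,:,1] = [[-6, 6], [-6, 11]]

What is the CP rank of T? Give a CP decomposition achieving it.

Lower bound: the mode-2 unfolding of T (rows indexed by j, columns by (i,k) = (0,0), (0,1), (1,0), (1,1)) is [[4, -6, 15, -6], [-4, 6, 0, 11]].
There the 2×2 minor on rows j ∈ {0, 1}, columns (i,k) ∈ {(0,0), (1,0)} is det [[4, 15], [-4, 0]] = 60 ≠ 0, so this unfolding has rank ≥ 2; CP rank is at least every unfolding rank, so rank(T) ≥ 2. (Flattening ranks never certify an upper bound on CP rank; for that we must actually write T with 2 rank-1 terms.)
Upper bound — finding two terms. Write S_k = T[:,:,k] for the frontal slices: S₀ = [[4, -4], [15, 0]], S₁ = [[-6, 6], [-6, 11]].
If T = a₁ (x) b₁ (x) c₁ + a₂ (x) b₂ (x) c₂ then each S_k = c₁[k]·a₁b₁ᵀ + c₂[k]·a₂b₂ᵀ. S₀ and S₁ are linearly independent, so a₁b₁ᵀ and a₂b₂ᵀ must span the same plane of matrices: they are the rank-1 matrices of the form x·S₀ + y·S₁.
det(x·S₀ + y·S₁) is 60·x² − 70·xy − 30·y² = 10·(2·x − 3·y)(3·x + y), vanishing at (x:y) = (3:2) and (1:-3).
M₁ = 3·S₀ + 2·S₁ = [[0, 0], [33, 22]] = 11·[0, 1][3, 2]ᵀ and M₂ = S₀ − 3·S₁ = [[22, -22], [33, -33]] = 11·[2, 3][1, -1]ᵀ, so take a₁ = [0, 1], b₁ = [3, 2], a₂ = [2, 3], b₂ = [1, -1].
Each slice is an integer combination of E₁ = a₁b₁ᵀ and E₂ = a₂b₂ᵀ: S₀ = 3·E₁ + 2·E₂, S₁ = E₁ − 3·E₂; reading off coefficients, c₁ = [3, 1] and c₂ = [2, -3].
Hence T = [0, 1] (x) [3, 2] (x) [3, 1] + [2, 3] (x) [1, -1] (x) [2, -3], so rank(T) ≤ 2.
These bounds meet, so rank(T) = 2.

rank(T) = 2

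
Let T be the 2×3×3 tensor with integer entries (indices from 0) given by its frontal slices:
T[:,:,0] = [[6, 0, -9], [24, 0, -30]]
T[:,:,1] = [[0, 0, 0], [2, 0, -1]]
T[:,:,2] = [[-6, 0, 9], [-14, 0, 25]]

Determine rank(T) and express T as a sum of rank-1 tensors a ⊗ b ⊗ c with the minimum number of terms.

rank(T) = 2

Lower bound: in the mode-3 unfolding of T (rows indexed by k, columns by (i,j)) the 2×2 minor on rows k ∈ {0, 1}, columns (i,j) ∈ {(0,0), (1,0)} is det [[6, 24], [0, 2]] = 12 ≠ 0, so that unfolding has rank ≥ 2 and hence rank(T) ≥ 2 (CP rank is at least every unfolding rank, though it can be larger).
Upper bound: with S_k = T[:,:,k], the two rank-1 terms a₁b₁ᵀ, a₂b₂ᵀ are the rank-1 members of the pencil x·S₀ + y·S₁.
The 2×2 minor of x·S₀ + y·S₁ on rows {0,1}, columns {0,2} is 36·x² + 12·xy = 12·(3·x + y)(x), vanishing at (x:y) = (1:-3) and (0:1).
M₁ = S₀ − 3·S₁ = [[6, 0, -9], [18, 0, -27]] = 3·[1, 3][2, 0, -3]ᵀ and M₂ = S₁ = [[0, 0, 0], [2, 0, -1]] = [0, 1][2, 0, -1]ᵀ, so take a₁ = [1, 3], b₁ = [2, 0, -3], a₂ = [0, 1], b₂ = [2, 0, -1].
Each slice is an integer combination of E₁ = a₁b₁ᵀ and E₂ = a₂b₂ᵀ: S₀ = 3·E₁ + 3·E₂, S₁ = E₂, S₂ = −3·E₁ + 2·E₂; reading off coefficients, c₁ = [3, 0, -3] and c₂ = [3, 1, 2].
Hence T = [1, 3] ⊗ [2, 0, -3] ⊗ [3, 0, -3] + [0, 1] ⊗ [2, 0, -1] ⊗ [3, 1, 2], so rank(T) ≤ 2.
These bounds meet, so rank(T) = 2.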